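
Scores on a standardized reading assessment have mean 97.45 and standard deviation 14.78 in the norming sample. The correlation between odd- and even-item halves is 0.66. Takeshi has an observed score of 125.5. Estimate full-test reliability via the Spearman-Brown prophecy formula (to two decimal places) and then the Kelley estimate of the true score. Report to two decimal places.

119.89

Spearman-Brown: ρ = 2r/(1 + r) = 2(0.66)/(1 + 0.66) = 1.320/1.66 = 0.7952 → 0.80
T̂ = 0.80(125.5) + 0.20(97.45) = 100.400 + 19.4900 = 119.890 → 119.89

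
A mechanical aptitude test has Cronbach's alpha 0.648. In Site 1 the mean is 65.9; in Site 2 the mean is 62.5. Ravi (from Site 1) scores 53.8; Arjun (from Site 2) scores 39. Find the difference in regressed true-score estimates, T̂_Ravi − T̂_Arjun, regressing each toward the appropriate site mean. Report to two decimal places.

T̂_Ravi = 0.648(53.8) + 0.352(65.9) = 58.0592
T̂_Arjun = 0.648(39) + 0.352(62.5) = 47.2720
Difference = 58.0592 − 47.2720 = 10.7872

10.79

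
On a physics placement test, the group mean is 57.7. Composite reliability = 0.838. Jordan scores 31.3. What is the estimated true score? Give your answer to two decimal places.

Regress the observed score toward the mean by the unreliability: T̂ = 0.838·31.3 + 0.162·57.7 = 26.2294 + 9.3474 = 35.577.

35.58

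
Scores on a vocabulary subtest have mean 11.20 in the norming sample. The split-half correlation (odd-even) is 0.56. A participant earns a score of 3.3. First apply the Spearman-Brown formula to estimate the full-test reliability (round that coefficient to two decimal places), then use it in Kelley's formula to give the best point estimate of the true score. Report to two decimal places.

Spearman-Brown: ρ = 2r/(1 + r) = 2(0.56)/(1 + 0.56) = 1.120/1.56 = 0.7179 → 0.72
T̂ = 0.72(3.3) + 0.28(11.20) = 2.376 + 3.1360 = 5.512 → 5.51

5.51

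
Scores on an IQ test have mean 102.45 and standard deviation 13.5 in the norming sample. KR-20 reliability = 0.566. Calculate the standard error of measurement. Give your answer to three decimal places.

SEM = SD · √(1 − ρ) = 13.5 × √0.434 = 13.5 × 0.6588 = 8.8936

8.894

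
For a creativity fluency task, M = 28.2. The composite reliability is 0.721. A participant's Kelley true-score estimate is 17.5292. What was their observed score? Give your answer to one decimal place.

13.4

T̂ = ρX + (1 − ρ)μ  ⇒  X = (T̂ − (1 − ρ)μ) / ρ
X = (17.5292 − 0.279 × 28.2) / 0.721 = (17.5292 − 7.8678) / 0.721 = 9.6614 / 0.721 = 13.400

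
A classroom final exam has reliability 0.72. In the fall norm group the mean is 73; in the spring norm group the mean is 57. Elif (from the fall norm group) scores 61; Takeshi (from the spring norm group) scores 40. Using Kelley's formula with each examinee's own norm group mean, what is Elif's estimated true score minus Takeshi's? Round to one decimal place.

19.6

T̂_Elif = 0.72(61) + 0.28(73) = 64.360
T̂_Takeshi = 0.72(40) + 0.28(57) = 44.760
Difference = 64.360 − 44.760 = 19.600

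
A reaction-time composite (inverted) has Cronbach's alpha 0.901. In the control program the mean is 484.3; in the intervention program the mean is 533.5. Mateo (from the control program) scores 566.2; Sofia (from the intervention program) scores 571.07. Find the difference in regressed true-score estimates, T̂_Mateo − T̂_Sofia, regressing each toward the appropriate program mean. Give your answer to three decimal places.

-9.259

T̂_Mateo = 0.901(566.2) + 0.099(484.3) = 558.09190
T̂_Sofia = 0.901(571.07) + 0.099(533.5) = 567.35057
Difference = 558.09190 − 567.35057 = -9.25867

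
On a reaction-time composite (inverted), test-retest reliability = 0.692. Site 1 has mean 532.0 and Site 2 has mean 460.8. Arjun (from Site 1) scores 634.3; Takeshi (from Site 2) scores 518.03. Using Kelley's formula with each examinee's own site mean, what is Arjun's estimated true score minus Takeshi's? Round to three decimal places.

T̂_Arjun = 0.692(634.3) + 0.308(532.0) = 602.79160
T̂_Takeshi = 0.692(518.03) + 0.308(460.8) = 500.40316
Difference = 602.79160 − 500.40316 = 102.38844

102.388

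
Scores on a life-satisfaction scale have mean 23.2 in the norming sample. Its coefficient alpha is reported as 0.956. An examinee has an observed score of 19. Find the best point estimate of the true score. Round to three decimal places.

Regress the observed score toward the mean by the unreliability: T̂ = 0.956·19 + 0.044·23.2 = 18.164 + 1.0208 = 19.1848.

19.185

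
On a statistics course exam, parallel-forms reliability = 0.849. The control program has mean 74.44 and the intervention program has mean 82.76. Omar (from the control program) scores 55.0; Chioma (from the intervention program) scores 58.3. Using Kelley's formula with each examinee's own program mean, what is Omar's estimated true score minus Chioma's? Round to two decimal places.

-4.06

T̂_Omar = 0.849(55.0) + 0.151(74.44) = 57.9354
T̂_Chioma = 0.849(58.3) + 0.151(82.76) = 61.9935
Difference = 57.9354 − 61.9935 = -4.0580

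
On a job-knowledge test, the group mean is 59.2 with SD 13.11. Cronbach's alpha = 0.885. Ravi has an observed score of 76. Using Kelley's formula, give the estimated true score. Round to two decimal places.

74.07

T̂ = 0.885(76) + 0.115(59.2) = 67.260 + 6.8080 = 74.068 → 74.07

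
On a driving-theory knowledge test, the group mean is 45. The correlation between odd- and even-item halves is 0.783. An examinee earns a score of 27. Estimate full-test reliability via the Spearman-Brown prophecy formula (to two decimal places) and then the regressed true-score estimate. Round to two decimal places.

Spearman-Brown: ρ = 2r/(1 + r) = 2(0.783)/(1 + 0.783) = 1.5660/1.783 = 0.8783 → 0.88
T̂ = 0.88(27) + 0.12(45) = 23.76 + 5.40 = 29.160 → 29.16

29.16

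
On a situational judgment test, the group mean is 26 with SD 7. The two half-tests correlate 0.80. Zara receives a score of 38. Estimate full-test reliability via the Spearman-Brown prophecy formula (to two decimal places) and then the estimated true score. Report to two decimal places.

Spearman-Brown: ρ = 2r/(1 + r) = 2(0.80)/(1 + 0.80) = 1.600/1.80 = 0.8889 → 0.89
Kelley's formula gives T̂ = 0.89·38 + 0.11·26 = 33.82 + 2.86 = 36.680.

36.68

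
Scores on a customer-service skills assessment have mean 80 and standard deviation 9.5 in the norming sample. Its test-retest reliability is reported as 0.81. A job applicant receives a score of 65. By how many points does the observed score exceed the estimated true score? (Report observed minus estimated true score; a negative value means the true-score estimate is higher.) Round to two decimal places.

T̂ = 0.81(65) + 0.19(80) = 52.65 + 15.20 = 67.8500 → 67.850
X − T̂ = 65 − 67.850 = -2.850 → -2.85

-2.85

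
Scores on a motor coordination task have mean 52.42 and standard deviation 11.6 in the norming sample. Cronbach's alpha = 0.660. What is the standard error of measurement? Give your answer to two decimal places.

6.76

SEM = SD · √(1 − ρ) = 11.6 × √0.340 = 11.6 × 0.5831 = 6.764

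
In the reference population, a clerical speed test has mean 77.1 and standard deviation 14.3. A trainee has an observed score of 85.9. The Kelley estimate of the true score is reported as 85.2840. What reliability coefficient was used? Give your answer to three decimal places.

0.930

T̂ = ρX + (1 − ρ)μ  ⇒  T̂ − μ = ρ(X − μ)
ρ = (T̂ − μ)/(X − μ) = (85.2840 − 77.1) / (85.9 − 77.1) = 8.1840 / 8.8 = 0.93000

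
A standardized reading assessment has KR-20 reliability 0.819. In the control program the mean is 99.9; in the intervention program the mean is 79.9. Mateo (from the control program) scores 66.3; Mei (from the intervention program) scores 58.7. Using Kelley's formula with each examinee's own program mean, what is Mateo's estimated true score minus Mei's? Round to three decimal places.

9.844

T̂_Mateo = 0.819(66.3) + 0.181(99.9) = 72.38160
T̂_Mei = 0.819(58.7) + 0.181(79.9) = 62.53720
Difference = 72.38160 − 62.53720 = 9.84440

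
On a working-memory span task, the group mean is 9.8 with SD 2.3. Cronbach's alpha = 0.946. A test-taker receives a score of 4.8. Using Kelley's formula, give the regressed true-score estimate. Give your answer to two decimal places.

5.07

T̂ = 0.946(4.8) + 0.054(9.8) = 4.5408 + 0.5292 = 5.070 → 5.07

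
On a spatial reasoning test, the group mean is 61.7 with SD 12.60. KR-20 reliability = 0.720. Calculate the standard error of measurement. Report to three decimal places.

6.667

SEM = SD · √(1 − ρ) = 12.60 × √0.280 = 12.60 × 0.5292 = 6.6673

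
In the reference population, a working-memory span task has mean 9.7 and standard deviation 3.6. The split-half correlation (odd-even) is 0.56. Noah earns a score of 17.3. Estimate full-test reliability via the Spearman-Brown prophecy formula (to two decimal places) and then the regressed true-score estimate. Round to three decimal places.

Spearman-Brown: ρ = 2r/(1 + r) = 2(0.56)/(1 + 0.56) = 1.120/1.56 = 0.7179 → 0.72
T̂ = 0.72(17.3) + 0.28(9.7) = 12.456 + 2.716 = 15.1720 → 15.172

15.172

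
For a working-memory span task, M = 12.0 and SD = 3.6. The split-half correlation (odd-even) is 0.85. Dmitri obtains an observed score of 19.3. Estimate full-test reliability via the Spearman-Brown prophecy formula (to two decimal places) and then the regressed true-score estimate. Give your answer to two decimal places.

Spearman-Brown: ρ = 2r/(1 + r) = 2(0.85)/(1 + 0.85) = 1.700/1.85 = 0.9189 → 0.92
T̂ = ρX + (1 − ρ)μ
  = 0.92 × 19.3 + 0.08 × 12.0
  = 17.756 + 0.960
  = 18.716
  ≈ 18.72

18.72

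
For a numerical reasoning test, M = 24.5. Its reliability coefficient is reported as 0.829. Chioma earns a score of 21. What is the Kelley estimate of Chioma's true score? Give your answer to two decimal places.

Regress the observed score toward the mean by the unreliability: T̂ = 0.829·21 + 0.171·24.5 = 17.409 + 4.1895 = 21.599.

21.60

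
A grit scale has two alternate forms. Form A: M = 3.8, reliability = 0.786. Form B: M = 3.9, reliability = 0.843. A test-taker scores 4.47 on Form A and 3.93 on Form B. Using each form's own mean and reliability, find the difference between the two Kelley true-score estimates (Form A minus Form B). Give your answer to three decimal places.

0.401

T̂_A = 0.786(4.47) + 0.214(3.8) = 4.32662
T̂_B = 0.843(3.93) + 0.157(3.9) = 3.92529
T̂_A − T̂_B = 0.40133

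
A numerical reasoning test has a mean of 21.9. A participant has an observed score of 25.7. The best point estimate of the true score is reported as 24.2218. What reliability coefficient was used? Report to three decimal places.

T̂ = ρX + (1 − ρ)μ  ⇒  T̂ − μ = ρ(X − μ)
ρ = (T̂ − μ)/(X − μ) = (24.2218 − 21.9) / (25.7 − 21.9) = 2.3218 / 3.8 = 0.61100

0.611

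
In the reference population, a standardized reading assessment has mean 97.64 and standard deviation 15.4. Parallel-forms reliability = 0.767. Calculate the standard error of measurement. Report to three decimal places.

SEM = SD · √(1 − ρ) = 15.4 × √0.233 = 15.4 × 0.4827 = 7.4336

7.434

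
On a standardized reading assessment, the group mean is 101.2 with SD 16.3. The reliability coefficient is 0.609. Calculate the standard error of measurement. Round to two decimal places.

10.19

SEM = SD · √(1 − ρ) = 16.3 × √0.391 = 16.3 × 0.6253 = 10.192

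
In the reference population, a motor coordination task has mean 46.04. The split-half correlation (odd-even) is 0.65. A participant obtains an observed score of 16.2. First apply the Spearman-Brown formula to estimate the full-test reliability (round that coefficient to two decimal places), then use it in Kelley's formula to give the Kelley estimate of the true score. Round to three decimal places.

Spearman-Brown: ρ = 2r/(1 + r) = 2(0.65)/(1 + 0.65) = 1.300/1.65 = 0.7879 → 0.79
T̂ = ρX + (1 − ρ)μ
  = 0.79 × 16.2 + 0.21 × 46.04
  = 12.798 + 9.6684
  = 22.4664
  ≈ 22.466

22.466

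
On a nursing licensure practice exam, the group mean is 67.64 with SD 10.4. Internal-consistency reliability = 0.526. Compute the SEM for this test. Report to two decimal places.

SEM = SD · √(1 − ρ) = 10.4 × √0.474 = 10.4 × 0.6885 = 7.160

7.16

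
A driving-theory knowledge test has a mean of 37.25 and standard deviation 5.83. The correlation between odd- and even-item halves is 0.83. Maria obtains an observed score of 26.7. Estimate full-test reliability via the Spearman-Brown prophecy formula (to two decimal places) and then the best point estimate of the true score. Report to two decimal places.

Spearman-Brown: ρ = 2r/(1 + r) = 2(0.83)/(1 + 0.83) = 1.660/1.83 = 0.9071 → 0.91
T̂ = 0.91(26.7) + 0.09(37.25) = 24.297 + 3.3525 = 27.649 → 27.65

27.65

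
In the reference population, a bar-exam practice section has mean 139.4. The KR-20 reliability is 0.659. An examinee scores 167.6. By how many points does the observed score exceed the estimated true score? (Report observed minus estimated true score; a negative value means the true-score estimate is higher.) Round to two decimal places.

9.62

T̂ = 0.659(167.6) + 0.341(139.4) = 110.4484 + 47.5354 = 157.9838 → 157.984
X − T̂ = 167.6 − 157.984 = 9.616 → 9.62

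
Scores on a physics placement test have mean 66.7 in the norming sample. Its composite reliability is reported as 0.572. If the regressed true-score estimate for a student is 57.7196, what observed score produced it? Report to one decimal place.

T̂ = ρX + (1 − ρ)μ  ⇒  X = (T̂ − (1 − ρ)μ) / ρ
X = (57.7196 − 0.428 × 66.7) / 0.572 = (57.7196 − 28.5476) / 0.572 = 29.1720 / 0.572 = 51.000

51.0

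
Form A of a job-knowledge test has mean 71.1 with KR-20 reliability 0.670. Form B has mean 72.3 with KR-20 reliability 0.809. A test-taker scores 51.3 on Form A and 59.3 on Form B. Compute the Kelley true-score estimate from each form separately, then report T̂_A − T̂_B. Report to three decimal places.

-3.949

T̂_A = 0.670(51.3) + 0.330(71.1) = 57.83400
T̂_B = 0.809(59.3) + 0.191(72.3) = 61.78300
T̂_A − T̂_B = -3.94900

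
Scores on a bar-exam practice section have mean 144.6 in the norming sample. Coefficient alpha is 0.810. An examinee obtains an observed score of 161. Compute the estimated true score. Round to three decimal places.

Kelley's formula gives T̂ = 0.810·161 + 0.190·144.6 = 130.410 + 27.4740 = 157.8840.

157.884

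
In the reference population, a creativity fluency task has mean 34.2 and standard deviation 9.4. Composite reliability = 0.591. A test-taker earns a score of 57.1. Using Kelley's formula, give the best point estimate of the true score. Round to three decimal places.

T̂ = 0.591(57.1) + 0.409(34.2) = 33.7461 + 13.9878 = 47.7339 → 47.734

47.734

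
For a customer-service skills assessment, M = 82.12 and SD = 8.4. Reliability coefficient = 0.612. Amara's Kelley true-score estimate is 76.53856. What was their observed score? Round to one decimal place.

T̂ = ρX + (1 − ρ)μ  ⇒  X = (T̂ − (1 − ρ)μ) / ρ
X = (76.53856 − 0.388 × 82.12) / 0.612 = (76.53856 − 31.86256) / 0.612 = 44.67600 / 0.612 = 73.000

73.0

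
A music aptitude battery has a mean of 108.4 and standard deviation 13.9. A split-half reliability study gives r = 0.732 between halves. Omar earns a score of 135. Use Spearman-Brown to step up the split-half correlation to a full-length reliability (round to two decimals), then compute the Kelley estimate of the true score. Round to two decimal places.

Spearman-Brown: ρ = 2r/(1 + r) = 2(0.732)/(1 + 0.732) = 1.4640/1.732 = 0.8453 → 0.85
T̂ = ρX + (1 − ρ)μ
  = 0.85 × 135 + 0.15 × 108.4
  = 114.75 + 16.260
  = 131.010
  ≈ 131.01

131.01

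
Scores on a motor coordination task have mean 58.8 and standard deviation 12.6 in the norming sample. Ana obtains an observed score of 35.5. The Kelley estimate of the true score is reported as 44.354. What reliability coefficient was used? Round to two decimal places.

0.62

T̂ = ρX + (1 − ρ)μ  ⇒  T̂ − μ = ρ(X − μ)
ρ = (T̂ − μ)/(X − μ) = (44.354 − 58.8) / (35.5 − 58.8) = -14.446 / -23.3 = 0.6200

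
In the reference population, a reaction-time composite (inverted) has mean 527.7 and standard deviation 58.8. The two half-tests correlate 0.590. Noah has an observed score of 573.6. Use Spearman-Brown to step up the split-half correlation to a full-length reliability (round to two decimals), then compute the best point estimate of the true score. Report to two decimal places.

561.67

Spearman-Brown: ρ = 2r/(1 + r) = 2(0.590)/(1 + 0.590) = 1.1800/1.590 = 0.7421 → 0.74
T̂ = ρX + (1 − ρ)μ
  = 0.74 × 573.6 + 0.26 × 527.7
  = 424.464 + 137.202
  = 561.666
  ≈ 561.67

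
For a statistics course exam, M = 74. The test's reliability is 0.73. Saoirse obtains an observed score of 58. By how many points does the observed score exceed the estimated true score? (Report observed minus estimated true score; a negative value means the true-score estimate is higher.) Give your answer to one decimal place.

T̂ = ρX + (1 − ρ)μ
  = 0.73 × 58 + 0.27 × 74
  = 42.34 + 19.98
  = 62.320
  ≈ 62.32
X − T̂ = 58 − 62.32 = -4.32 → -4.3

-4.3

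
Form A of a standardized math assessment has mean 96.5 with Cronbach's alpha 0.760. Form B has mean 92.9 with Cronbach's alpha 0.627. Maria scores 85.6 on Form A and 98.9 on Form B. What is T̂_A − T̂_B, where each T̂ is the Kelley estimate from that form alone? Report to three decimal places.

-8.446

T̂_A = 0.760(85.6) + 0.240(96.5) = 88.21600
T̂_B = 0.627(98.9) + 0.373(92.9) = 96.66200
T̂_A − T̂_B = -8.44600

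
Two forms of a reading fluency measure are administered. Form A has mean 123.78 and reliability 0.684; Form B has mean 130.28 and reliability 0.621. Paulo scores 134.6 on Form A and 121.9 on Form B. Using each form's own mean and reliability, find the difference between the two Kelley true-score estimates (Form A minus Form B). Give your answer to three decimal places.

T̂_A = 0.684(134.6) + 0.316(123.78) = 131.18088
T̂_B = 0.621(121.9) + 0.379(130.28) = 125.07602
T̂_A − T̂_B = 6.10486

6.105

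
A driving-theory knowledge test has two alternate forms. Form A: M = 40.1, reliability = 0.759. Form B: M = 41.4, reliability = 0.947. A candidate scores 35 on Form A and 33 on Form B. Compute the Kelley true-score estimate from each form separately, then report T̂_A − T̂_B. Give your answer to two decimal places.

2.78

T̂_A = 0.759(35) + 0.241(40.1) = 36.2291
T̂_B = 0.947(33) + 0.053(41.4) = 33.4452
T̂_A − T̂_B = 2.7839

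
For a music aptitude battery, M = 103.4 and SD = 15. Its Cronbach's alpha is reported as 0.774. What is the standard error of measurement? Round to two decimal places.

SEM = SD · √(1 − ρ) = 15 × √0.226 = 15 × 0.4754 = 7.131

7.13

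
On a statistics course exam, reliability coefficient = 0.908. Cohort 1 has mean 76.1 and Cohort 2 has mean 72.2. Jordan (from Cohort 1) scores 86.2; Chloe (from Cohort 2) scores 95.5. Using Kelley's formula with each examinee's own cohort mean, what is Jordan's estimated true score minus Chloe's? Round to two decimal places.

-8.09

T̂_Jordan = 0.908(86.2) + 0.092(76.1) = 85.2708
T̂_Chloe = 0.908(95.5) + 0.092(72.2) = 93.3564
Difference = 85.2708 − 93.3564 = -8.0856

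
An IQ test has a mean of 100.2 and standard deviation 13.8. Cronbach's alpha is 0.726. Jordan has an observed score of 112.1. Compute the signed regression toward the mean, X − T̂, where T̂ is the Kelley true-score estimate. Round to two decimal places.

Weight the observed score by reliability and the mean by (1 − reliability): T̂ = 0.726·112.1 + 0.274·100.2 = 81.3846 + 27.4548 = 108.8394.
X − T̂ = 112.1 − 108.839 = 3.261 → 3.26

3.26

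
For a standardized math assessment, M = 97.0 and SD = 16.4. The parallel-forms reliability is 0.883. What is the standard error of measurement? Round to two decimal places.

SEM = SD · √(1 − ρ) = 16.4 × √0.117 = 16.4 × 0.3421 = 5.610

5.61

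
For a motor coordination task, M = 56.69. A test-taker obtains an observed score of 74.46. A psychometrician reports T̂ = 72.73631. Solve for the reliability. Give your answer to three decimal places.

T̂ = ρX + (1 − ρ)μ  ⇒  T̂ − μ = ρ(X − μ)
ρ = (T̂ − μ)/(X − μ) = (72.73631 − 56.69) / (74.46 − 56.69) = 16.04631 / 17.77 = 0.90300

0.903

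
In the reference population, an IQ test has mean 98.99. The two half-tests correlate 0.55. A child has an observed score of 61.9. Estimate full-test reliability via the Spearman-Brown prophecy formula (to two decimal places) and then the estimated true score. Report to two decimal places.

72.66

Spearman-Brown: ρ = 2r/(1 + r) = 2(0.55)/(1 + 0.55) = 1.100/1.55 = 0.7097 → 0.71
T̂ = 0.71(61.9) + 0.29(98.99) = 43.949 + 28.7071 = 72.656 → 72.66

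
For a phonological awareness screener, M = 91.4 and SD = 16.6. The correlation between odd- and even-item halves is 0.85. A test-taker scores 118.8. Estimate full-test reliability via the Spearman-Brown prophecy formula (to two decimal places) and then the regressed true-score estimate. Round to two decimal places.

Spearman-Brown: ρ = 2r/(1 + r) = 2(0.85)/(1 + 0.85) = 1.700/1.85 = 0.9189 → 0.92
T̂ = ρX + (1 − ρ)μ
  = 0.92 × 118.8 + 0.08 × 91.4
  = 109.296 + 7.312
  = 116.608
  ≈ 116.61

116.61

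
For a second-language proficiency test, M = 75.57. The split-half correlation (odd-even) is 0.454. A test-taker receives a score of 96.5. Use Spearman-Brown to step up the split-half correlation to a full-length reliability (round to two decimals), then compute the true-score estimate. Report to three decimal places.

Spearman-Brown: ρ = 2r/(1 + r) = 2(0.454)/(1 + 0.454) = 0.9080/1.454 = 0.6245 → 0.62
T̂ = ρX + (1 − ρ)μ
  = 0.62 × 96.5 + 0.38 × 75.57
  = 59.830 + 28.7166
  = 88.5466
  ≈ 88.547

88.547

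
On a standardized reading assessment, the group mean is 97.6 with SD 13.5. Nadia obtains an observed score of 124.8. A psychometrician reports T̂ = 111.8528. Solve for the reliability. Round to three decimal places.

T̂ = ρX + (1 − ρ)μ  ⇒  T̂ − μ = ρ(X − μ)
ρ = (T̂ − μ)/(X − μ) = (111.8528 − 97.6) / (124.8 − 97.6) = 14.2528 / 27.2 = 0.52400

0.524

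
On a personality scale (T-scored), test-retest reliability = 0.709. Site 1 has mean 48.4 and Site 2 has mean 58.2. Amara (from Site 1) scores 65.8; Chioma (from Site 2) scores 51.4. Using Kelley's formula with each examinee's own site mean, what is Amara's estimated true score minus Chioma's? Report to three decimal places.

T̂_Amara = 0.709(65.8) + 0.291(48.4) = 60.73660
T̂_Chioma = 0.709(51.4) + 0.291(58.2) = 53.37880
Difference = 60.73660 − 53.37880 = 7.35780

7.358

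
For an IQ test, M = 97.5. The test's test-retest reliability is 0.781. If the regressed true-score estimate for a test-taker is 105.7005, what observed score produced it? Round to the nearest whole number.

108

T̂ = ρX + (1 − ρ)μ  ⇒  X = (T̂ − (1 − ρ)μ) / ρ
X = (105.7005 − 0.219 × 97.5) / 0.781 = (105.7005 − 21.3525) / 0.781 = 84.3480 / 0.781 = 108.00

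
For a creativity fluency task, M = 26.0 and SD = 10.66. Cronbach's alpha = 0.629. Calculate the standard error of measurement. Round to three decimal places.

6.493

SEM = SD · √(1 − ρ) = 10.66 × √0.371 = 10.66 × 0.6091 = 6.4930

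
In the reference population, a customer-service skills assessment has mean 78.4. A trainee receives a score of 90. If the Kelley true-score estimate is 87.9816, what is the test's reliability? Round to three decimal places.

0.826

T̂ = ρX + (1 − ρ)μ  ⇒  T̂ − μ = ρ(X − μ)
ρ = (T̂ − μ)/(X − μ) = (87.9816 − 78.4) / (90 − 78.4) = 9.5816 / 11.6 = 0.82600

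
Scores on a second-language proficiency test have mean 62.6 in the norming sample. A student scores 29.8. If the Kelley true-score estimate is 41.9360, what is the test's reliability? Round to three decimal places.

0.630

T̂ = ρX + (1 − ρ)μ  ⇒  T̂ − μ = ρ(X − μ)
ρ = (T̂ − μ)/(X − μ) = (41.9360 − 62.6) / (29.8 − 62.6) = -20.6640 / -32.8 = 0.63000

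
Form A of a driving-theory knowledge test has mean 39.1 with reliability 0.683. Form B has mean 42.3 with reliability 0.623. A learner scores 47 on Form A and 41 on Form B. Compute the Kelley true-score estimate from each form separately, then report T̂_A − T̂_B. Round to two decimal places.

3.01

T̂_A = 0.683(47) + 0.317(39.1) = 44.4957
T̂_B = 0.623(41) + 0.377(42.3) = 41.4901
T̂_A − T̂_B = 3.0056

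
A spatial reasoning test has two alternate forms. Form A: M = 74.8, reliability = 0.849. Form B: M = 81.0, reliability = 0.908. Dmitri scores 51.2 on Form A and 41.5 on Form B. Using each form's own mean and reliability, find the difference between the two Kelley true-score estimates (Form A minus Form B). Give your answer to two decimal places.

T̂_A = 0.849(51.2) + 0.151(74.8) = 54.7636
T̂_B = 0.908(41.5) + 0.092(81.0) = 45.1340
T̂_A − T̂_B = 9.6296

9.63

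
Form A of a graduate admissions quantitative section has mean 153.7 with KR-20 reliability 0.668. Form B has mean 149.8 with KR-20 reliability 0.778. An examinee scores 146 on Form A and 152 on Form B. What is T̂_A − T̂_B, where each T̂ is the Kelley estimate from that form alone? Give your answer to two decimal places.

T̂_A = 0.668(146) + 0.332(153.7) = 148.5564
T̂_B = 0.778(152) + 0.222(149.8) = 151.5116
T̂_A − T̂_B = -2.9552

-2.96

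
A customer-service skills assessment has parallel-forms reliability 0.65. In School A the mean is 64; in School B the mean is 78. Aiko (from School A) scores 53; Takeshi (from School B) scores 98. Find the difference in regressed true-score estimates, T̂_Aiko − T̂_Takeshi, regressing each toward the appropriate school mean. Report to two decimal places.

T̂_Aiko = 0.65(53) + 0.35(64) = 56.8500
T̂_Takeshi = 0.65(98) + 0.35(78) = 91.0000
Difference = 56.8500 − 91.0000 = -34.1500

-34.15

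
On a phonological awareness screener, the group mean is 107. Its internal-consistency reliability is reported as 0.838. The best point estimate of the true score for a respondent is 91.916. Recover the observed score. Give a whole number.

T̂ = ρX + (1 − ρ)μ  ⇒  X = (T̂ − (1 − ρ)μ) / ρ
X = (91.916 − 0.162 × 107) / 0.838 = (91.916 − 17.334) / 0.838 = 74.582 / 0.838 = 89.00

89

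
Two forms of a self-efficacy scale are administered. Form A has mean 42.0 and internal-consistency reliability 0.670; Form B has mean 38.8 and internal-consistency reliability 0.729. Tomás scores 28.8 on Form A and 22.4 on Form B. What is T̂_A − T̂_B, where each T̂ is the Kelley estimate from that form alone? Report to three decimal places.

T̂_A = 0.670(28.8) + 0.330(42.0) = 33.15600
T̂_B = 0.729(22.4) + 0.271(38.8) = 26.84440
T̂_A − T̂_B = 6.31160

6.312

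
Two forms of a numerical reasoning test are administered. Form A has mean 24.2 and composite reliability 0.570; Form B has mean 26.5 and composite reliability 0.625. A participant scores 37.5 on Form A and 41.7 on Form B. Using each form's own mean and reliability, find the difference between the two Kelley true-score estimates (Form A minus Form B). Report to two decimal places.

-4.22

T̂_A = 0.570(37.5) + 0.430(24.2) = 31.7810
T̂_B = 0.625(41.7) + 0.375(26.5) = 36.0000
T̂_A − T̂_B = -4.2190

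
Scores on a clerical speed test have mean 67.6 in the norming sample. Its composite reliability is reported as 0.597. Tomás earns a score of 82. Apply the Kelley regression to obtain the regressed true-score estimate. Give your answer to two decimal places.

76.20

T̂ = ρX + (1 − ρ)μ
  = 0.597 × 82 + 0.403 × 67.6
  = 48.954 + 27.2428
  = 76.197
  ≈ 76.20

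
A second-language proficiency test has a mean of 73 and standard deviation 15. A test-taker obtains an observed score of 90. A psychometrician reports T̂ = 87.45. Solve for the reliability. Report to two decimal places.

T̂ = ρX + (1 − ρ)μ  ⇒  T̂ − μ = ρ(X − μ)
ρ = (T̂ − μ)/(X − μ) = (87.45 − 73) / (90 − 73) = 14.45 / 17.0 = 0.8500

0.85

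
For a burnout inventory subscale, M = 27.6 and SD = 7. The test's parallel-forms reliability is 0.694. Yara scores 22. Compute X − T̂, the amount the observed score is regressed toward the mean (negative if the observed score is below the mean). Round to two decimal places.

-1.71

T̂ = ρX + (1 − ρ)μ
  = 0.694 × 22 + 0.306 × 27.6
  = 15.268 + 8.4456
  = 23.7136
  ≈ 23.714
X − T̂ = 22 − 23.714 = -1.714 → -1.71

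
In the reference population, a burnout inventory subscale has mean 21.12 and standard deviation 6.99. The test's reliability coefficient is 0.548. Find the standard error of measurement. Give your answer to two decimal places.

SEM = SD · √(1 − ρ) = 6.99 × √0.452 = 6.99 × 0.6723 = 4.699

4.70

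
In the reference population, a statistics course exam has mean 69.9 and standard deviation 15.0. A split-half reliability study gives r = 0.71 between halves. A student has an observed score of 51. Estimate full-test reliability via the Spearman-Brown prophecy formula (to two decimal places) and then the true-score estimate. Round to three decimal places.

54.213

Spearman-Brown: ρ = 2r/(1 + r) = 2(0.71)/(1 + 0.71) = 1.420/1.71 = 0.8304 → 0.83
Weight the observed score by reliability and the mean by (1 − reliability): T̂ = 0.83·51 + 0.17·69.9 = 42.33 + 11.883 = 54.2130.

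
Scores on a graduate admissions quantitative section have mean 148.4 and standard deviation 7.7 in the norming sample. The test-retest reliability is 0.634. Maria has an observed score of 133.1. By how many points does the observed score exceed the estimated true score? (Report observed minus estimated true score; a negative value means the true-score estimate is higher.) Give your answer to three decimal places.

-5.600

Regress the observed score toward the mean by the unreliability: T̂ = 0.634·133.1 + 0.366·148.4 = 84.3854 + 54.3144 = 138.69980.
X − T̂ = 133.1 − 138.6998 = -5.5998 → -5.600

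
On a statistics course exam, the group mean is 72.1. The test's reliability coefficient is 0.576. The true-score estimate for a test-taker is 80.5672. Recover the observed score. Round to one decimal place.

86.8

T̂ = ρX + (1 − ρ)μ  ⇒  X = (T̂ − (1 − ρ)μ) / ρ
X = (80.5672 − 0.424 × 72.1) / 0.576 = (80.5672 − 30.5704) / 0.576 = 49.9968 / 0.576 = 86.800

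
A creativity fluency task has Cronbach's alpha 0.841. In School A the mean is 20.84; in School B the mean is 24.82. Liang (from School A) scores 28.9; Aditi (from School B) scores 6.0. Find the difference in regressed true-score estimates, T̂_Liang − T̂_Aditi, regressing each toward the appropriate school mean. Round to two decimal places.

18.63

T̂_Liang = 0.841(28.9) + 0.159(20.84) = 27.6185
T̂_Aditi = 0.841(6.0) + 0.159(24.82) = 8.9924
Difference = 27.6185 − 8.9924 = 18.6261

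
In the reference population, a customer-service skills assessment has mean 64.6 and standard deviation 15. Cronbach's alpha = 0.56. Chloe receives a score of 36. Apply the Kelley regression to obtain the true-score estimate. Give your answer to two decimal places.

48.58

T̂ = ρX + (1 − ρ)μ
  = 0.56 × 36 + 0.44 × 64.6
  = 20.16 + 28.424
  = 48.584
  ≈ 48.58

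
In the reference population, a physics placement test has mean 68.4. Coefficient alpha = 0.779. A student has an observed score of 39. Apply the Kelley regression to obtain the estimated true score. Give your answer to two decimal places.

45.50

T̂ = ρX + (1 − ρ)μ
  = 0.779 × 39 + 0.221 × 68.4
  = 30.381 + 15.1164
  = 45.497
  ≈ 45.50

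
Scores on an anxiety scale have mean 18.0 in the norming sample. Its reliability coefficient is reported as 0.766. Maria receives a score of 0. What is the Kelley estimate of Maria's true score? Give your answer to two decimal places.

T̂ = 0.766(0) + 0.234(18.0) = 0.000 + 4.2120 = 4.212 → 4.21

4.21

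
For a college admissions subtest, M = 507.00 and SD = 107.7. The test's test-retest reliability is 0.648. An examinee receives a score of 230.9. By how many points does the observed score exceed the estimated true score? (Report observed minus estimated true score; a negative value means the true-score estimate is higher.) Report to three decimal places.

-97.187

Kelley's formula gives T̂ = 0.648·230.9 + 0.352·507.00 = 149.6232 + 178.46400 = 328.08720.
X − T̂ = 230.9 − 328.0872 = -97.1872 → -97.187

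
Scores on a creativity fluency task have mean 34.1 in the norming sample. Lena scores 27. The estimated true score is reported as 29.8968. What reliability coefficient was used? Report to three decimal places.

0.592

T̂ = ρX + (1 − ρ)μ  ⇒  T̂ − μ = ρ(X − μ)
ρ = (T̂ − μ)/(X − μ) = (29.8968 − 34.1) / (27 − 34.1) = -4.2032 / -7.1 = 0.59200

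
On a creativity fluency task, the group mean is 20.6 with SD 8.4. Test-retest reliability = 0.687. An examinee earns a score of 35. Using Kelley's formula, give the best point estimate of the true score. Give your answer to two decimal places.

T̂ = ρX + (1 − ρ)μ
  = 0.687 × 35 + 0.313 × 20.6
  = 24.045 + 6.4478
  = 30.493
  ≈ 30.49

30.49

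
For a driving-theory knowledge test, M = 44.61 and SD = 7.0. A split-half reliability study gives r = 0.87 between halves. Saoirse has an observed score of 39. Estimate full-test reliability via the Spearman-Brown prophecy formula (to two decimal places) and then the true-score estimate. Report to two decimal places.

Spearman-Brown: ρ = 2r/(1 + r) = 2(0.87)/(1 + 0.87) = 1.740/1.87 = 0.9305 → 0.93
T̂ = 0.93(39) + 0.07(44.61) = 36.27 + 3.1227 = 39.393 → 39.39

39.39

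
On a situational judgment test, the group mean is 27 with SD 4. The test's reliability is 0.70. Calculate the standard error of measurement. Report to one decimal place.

SEM = SD · √(1 − ρ) = 4 × √0.30 = 4 × 0.5477 = 2.191

2.2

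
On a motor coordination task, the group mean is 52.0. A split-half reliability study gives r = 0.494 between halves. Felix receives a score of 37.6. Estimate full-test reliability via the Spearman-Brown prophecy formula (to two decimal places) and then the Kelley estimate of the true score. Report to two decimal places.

42.50

Spearman-Brown: ρ = 2r/(1 + r) = 2(0.494)/(1 + 0.494) = 0.9880/1.494 = 0.6613 → 0.66
T̂ = 0.66(37.6) + 0.34(52.0) = 24.816 + 17.680 = 42.496 → 42.50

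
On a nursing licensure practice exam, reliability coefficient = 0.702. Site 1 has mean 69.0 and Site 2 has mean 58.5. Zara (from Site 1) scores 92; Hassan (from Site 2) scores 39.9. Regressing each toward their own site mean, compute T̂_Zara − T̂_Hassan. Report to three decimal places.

39.703

T̂_Zara = 0.702(92) + 0.298(69.0) = 85.14600
T̂_Hassan = 0.702(39.9) + 0.298(58.5) = 45.44280
Difference = 85.14600 − 45.44280 = 39.70320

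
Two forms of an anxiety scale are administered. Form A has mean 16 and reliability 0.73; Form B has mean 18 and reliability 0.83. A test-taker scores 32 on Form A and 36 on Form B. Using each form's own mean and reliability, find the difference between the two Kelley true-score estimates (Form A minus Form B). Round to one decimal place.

-5.3

T̂_A = 0.73(32) + 0.27(16) = 27.680
T̂_B = 0.83(36) + 0.17(18) = 32.940
T̂_A − T̂_B = -5.260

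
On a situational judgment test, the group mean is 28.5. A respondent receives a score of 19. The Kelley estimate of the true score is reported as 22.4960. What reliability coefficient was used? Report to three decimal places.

T̂ = ρX + (1 − ρ)μ  ⇒  T̂ − μ = ρ(X − μ)
ρ = (T̂ − μ)/(X − μ) = (22.4960 − 28.5) / (19 − 28.5) = -6.0040 / -9.5 = 0.63200

0.632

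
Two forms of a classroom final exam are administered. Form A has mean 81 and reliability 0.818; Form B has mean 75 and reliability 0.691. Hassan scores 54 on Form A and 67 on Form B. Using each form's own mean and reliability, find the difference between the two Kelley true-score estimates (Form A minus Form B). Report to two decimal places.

T̂_A = 0.818(54) + 0.182(81) = 58.9140
T̂_B = 0.691(67) + 0.309(75) = 69.4720
T̂_A − T̂_B = -10.5580

-10.56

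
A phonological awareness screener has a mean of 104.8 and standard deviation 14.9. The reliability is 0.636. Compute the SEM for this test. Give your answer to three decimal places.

8.990

SEM = SD · √(1 − ρ) = 14.9 × √0.364 = 14.9 × 0.6033 = 8.9895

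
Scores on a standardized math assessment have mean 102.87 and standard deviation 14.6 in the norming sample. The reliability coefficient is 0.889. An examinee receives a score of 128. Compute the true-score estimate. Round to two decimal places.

Weight the observed score by reliability and the mean by (1 − reliability): T̂ = 0.889·128 + 0.111·102.87 = 113.792 + 11.41857 = 125.211.

125.21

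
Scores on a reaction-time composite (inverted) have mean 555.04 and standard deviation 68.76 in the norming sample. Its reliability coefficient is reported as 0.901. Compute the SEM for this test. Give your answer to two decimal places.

SEM = SD · √(1 − ρ) = 68.76 × √0.099 = 68.76 × 0.3146 = 21.635

21.63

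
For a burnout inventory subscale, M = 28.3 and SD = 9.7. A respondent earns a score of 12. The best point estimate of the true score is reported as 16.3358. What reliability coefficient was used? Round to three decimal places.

T̂ = ρX + (1 − ρ)μ  ⇒  T̂ − μ = ρ(X − μ)
ρ = (T̂ − μ)/(X − μ) = (16.3358 − 28.3) / (12 − 28.3) = -11.9642 / -16.3 = 0.73400

0.734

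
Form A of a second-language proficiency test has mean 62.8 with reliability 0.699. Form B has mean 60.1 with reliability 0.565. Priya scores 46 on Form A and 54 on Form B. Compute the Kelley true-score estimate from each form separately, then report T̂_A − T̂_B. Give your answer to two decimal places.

T̂_A = 0.699(46) + 0.301(62.8) = 51.0568
T̂_B = 0.565(54) + 0.435(60.1) = 56.6535
T̂_A − T̂_B = -5.5967

-5.60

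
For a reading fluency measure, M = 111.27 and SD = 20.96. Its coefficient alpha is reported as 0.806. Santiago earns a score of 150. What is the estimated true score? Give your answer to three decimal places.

142.486

T̂ = 0.806(150) + 0.194(111.27) = 120.900 + 21.58638 = 142.4864 → 142.486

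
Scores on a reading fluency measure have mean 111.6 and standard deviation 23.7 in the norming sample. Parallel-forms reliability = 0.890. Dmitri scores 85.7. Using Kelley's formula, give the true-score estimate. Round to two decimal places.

T̂ = 0.890(85.7) + 0.110(111.6) = 76.2730 + 12.2760 = 88.549 → 88.55

88.55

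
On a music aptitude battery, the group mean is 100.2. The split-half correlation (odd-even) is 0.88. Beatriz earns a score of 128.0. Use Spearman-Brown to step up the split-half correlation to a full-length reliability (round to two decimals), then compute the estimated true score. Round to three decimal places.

Spearman-Brown: ρ = 2r/(1 + r) = 2(0.88)/(1 + 0.88) = 1.760/1.88 = 0.9362 → 0.94
Weight the observed score by reliability and the mean by (1 − reliability): T̂ = 0.94·128.0 + 0.06·100.2 = 120.320 + 6.012 = 126.3320.

126.332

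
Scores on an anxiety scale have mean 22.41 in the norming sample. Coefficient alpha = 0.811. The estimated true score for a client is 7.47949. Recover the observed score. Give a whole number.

T̂ = ρX + (1 − ρ)μ  ⇒  X = (T̂ − (1 − ρ)μ) / ρ
X = (7.47949 − 0.189 × 22.41) / 0.811 = (7.47949 − 4.23549) / 0.811 = 3.24400 / 0.811 = 4.00

4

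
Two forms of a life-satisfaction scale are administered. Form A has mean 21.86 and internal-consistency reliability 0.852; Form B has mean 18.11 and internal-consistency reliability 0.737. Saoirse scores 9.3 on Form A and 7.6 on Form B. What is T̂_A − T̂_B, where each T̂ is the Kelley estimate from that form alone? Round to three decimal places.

0.795

T̂_A = 0.852(9.3) + 0.148(21.86) = 11.15888
T̂_B = 0.737(7.6) + 0.263(18.11) = 10.36413
T̂_A − T̂_B = 0.79475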